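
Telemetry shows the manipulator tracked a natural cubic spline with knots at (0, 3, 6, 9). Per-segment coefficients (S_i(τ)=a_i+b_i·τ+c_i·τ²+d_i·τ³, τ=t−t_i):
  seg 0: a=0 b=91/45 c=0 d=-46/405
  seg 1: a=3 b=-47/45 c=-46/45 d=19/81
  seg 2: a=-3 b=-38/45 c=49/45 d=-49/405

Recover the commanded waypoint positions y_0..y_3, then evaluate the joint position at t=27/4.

y_0 = S_0(0) = a_0 = 0
y_1 = S_1(0) = a_1 = 3
y_2 = S_2(0) = a_2 = -3
y_3 = S_2(3) = 1
t_q=27/4 is in segment 2 (τ=3/4); S_2(τ)=-983/320

y_0=0 y_1=3 y_2=-3 y_3=1
S(27/4) = -983/320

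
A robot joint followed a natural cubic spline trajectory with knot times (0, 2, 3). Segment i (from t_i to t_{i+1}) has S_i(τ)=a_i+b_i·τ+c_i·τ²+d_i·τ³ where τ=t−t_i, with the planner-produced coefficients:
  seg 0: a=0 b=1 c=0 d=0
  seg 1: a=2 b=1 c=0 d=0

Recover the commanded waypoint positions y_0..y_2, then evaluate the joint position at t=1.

y_0 = S_0(0) = a_0 = 0
y_1 = S_1(0) = a_1 = 2
y_2 = S_1(1) = 3
t_q=1 is in segment 0 (τ=1); S_0(τ)=1

y_0=0 y_1=2 y_2=3
S(1) = 1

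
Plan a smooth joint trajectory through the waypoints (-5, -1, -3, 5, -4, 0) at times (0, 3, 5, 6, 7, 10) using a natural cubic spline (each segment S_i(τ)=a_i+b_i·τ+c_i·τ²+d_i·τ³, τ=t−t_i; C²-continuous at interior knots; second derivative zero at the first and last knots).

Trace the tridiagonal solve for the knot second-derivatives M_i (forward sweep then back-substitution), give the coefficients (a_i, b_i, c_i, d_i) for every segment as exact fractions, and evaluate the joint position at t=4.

  seg 0: a=-5 b=1001/276 c=0 d=-211/828
  seg 1: a=-1 b=-449/138 c=-211/92 d=118/69
  seg 2: a=-3 b=1117/138 c=733/92 d=-2225/276
  seg 3: a=5 b=-43/276 c=-373/23 d=2035/276
  seg 4: a=-4 b=-1445/138 c=543/92 d=-181/276
S(4) = -445/92

Δ: Δ0=4/3, Δ1=-1, Δ2=8, Δ3=-9, Δ4=4/3
row 1: diag=10, rhs=-14; c'=1/5, d'=-7/5
row 2: denom=6−2·1/5=28/5; d'=(54−2·-7/5)/(28/5)=71/7
row 3: denom=4−1·5/28=107/28; d'=(-102−1·71/7)/(107/28)=-3140/107
row 4: denom=8−1·28/107=828/107; d'=(62−1·-3140/107)/(828/107)=543/46
back: M4=543/46
back: M3=-3140/107−28/107·543/46=-746/23
back: M2=71/7−5/28·-746/23=733/46
back: M1=-7/5−1/5·733/46=-211/46
M: M0=0, M1=-211/46, M2=733/46, M3=-746/23, M4=543/46, M5=0
seg 0: a=-5, c=M0/2=0, d=(M1−M0)/(6·3)=-211/828, b=Δ0−h0·(2M0+M1)/6=1001/276
seg 1: a=-1, c=M1/2=-211/92, d=(M2−M1)/(6·2)=118/69, b=Δ1−h1·(2M1+M2)/6=-449/138
seg 2: a=-3, c=M2/2=733/92, d=(M3−M2)/(6·1)=-2225/276, b=Δ2−h2·(2M2+M3)/6=1117/138
seg 3: a=5, c=M3/2=-373/23, d=(M4−M3)/(6·1)=2035/276, b=Δ3−h3·(2M3+M4)/6=-43/276
seg 4: a=-4, c=M4/2=543/92, d=(M5−M4)/(6·3)=-181/276, b=Δ4−h4·(2M4+M5)/6=-1445/138
t_q=4 → seg 1, τ=1; S=-1+-449/138·τ+-211/92·τ²+118/69·τ³=-445/92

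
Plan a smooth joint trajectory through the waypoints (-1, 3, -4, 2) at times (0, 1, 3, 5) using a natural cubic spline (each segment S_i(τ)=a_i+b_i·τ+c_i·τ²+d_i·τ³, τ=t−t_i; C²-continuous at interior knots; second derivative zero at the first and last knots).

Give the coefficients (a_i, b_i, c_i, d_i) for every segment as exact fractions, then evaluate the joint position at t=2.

Δ: Δ0=4, Δ1=-7/2, Δ2=3
row 1: diag=6, rhs=-45; c'=1/3, d'=-15/2
row 2: denom=8−2·1/3=22/3; d'=(39−2·-15/2)/(22/3)=81/11
back: M2=81/11
back: M1=-15/2−1/3·81/11=-219/22
M: M0=0, M1=-219/22, M2=81/11, M3=0
seg 0: a=-1, c=M0/2=0, d=(M1−M0)/(6·1)=-73/44, b=Δ0−h0·(2M0+M1)/6=249/44
seg 1: a=3, c=M1/2=-219/44, d=(M2−M1)/(6·2)=127/88, b=Δ1−h1·(2M1+M2)/6=15/22
seg 2: a=-4, c=M2/2=81/22, d=(M3−M2)/(6·2)=-27/44, b=Δ2−h2·(2M2+M3)/6=-21/11
t_q=2 → seg 1, τ=1; S=3+15/22·τ+-219/44·τ²+127/88·τ³=13/88

  seg 0: a=-1 b=249/44 c=0 d=-73/44
  seg 1: a=3 b=15/22 c=-219/44 d=127/88
  seg 2: a=-4 b=-21/11 c=81/22 d=-27/44
S(2) = 13/88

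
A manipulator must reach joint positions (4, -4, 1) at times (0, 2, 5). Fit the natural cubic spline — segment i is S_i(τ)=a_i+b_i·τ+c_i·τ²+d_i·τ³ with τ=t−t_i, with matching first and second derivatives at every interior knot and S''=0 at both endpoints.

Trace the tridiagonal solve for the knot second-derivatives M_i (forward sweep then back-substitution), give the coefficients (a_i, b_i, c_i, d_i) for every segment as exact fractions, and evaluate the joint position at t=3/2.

Δ: Δ0=-4, Δ1=5/3
row 1: diag=10, rhs=34; c'=3/10, d'=17/5
back: M1=17/5
M: M0=0, M1=17/5, M2=0
seg 0: a=4, c=M0/2=0, d=(M1−M0)/(6·2)=17/60, b=Δ0−h0·(2M0+M1)/6=-77/15
seg 1: a=-4, c=M1/2=17/10, d=(M2−M1)/(6·3)=-17/90, b=Δ1−h1·(2M1+M2)/6=-26/15
t_q=3/2 → seg 0, τ=3/2; S=4+-77/15·τ+0·τ²+17/60·τ³=-439/160

  seg 0: a=4 b=-77/15 c=0 d=17/60
  seg 1: a=-4 b=-26/15 c=17/10 d=-17/90
S(3/2) = -439/160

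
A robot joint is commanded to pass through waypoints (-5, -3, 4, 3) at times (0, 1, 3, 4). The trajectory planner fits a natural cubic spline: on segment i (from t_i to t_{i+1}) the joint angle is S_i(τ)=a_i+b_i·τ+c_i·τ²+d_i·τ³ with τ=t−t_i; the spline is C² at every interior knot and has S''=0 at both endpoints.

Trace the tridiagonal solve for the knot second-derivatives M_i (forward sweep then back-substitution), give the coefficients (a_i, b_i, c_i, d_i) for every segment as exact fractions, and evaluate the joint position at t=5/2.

Δ: Δ0=2, Δ1=7/2, Δ2=-1
row 1: diag=6, rhs=9; c'=1/3, d'=3/2
row 2: denom=6−2·1/3=16/3; d'=(-27−2·3/2)/(16/3)=-45/8
back: M2=-45/8
back: M1=3/2−1/3·-45/8=27/8
M: M0=0, M1=27/8, M2=-45/8, M3=0
seg 0: a=-5, c=M0/2=0, d=(M1−M0)/(6·1)=9/16, b=Δ0−h0·(2M0+M1)/6=23/16
seg 1: a=-3, c=M1/2=27/16, d=(M2−M1)/(6·2)=-3/4, b=Δ1−h1·(2M1+M2)/6=25/8
seg 2: a=4, c=M2/2=-45/16, d=(M3−M2)/(6·1)=15/16, b=Δ2−h2·(2M2+M3)/6=7/8
t_q=5/2 → seg 1, τ=3/2; S=-3+25/8·τ+27/16·τ²+-3/4·τ³=189/64

  seg 0: a=-5 b=23/16 c=0 d=9/16
  seg 1: a=-3 b=25/8 c=27/16 d=-3/4
  seg 2: a=4 b=7/8 c=-45/16 d=15/16
S(5/2) = 189/64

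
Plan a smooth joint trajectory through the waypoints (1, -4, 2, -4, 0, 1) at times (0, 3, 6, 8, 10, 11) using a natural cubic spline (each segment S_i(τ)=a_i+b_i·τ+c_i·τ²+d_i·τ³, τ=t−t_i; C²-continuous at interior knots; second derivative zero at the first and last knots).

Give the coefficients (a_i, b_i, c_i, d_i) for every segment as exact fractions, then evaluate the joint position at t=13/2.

  seg 0: a=1 b=-3698/1149 c=0 d=1783/10341
  seg 1: a=-4 b=1651/1149 c=1783/1149 d=-4702/10341
  seg 2: a=2 b=-1757/1149 c=-973/383 d=1037/1149
  seg 3: a=-4 b=-989/1149 c=1101/383 d=-3319/4596
  seg 4: a=0 b=2266/1149 c=-1117/766 d=1117/2298
S(13/2) = 2185/3064

Δ: Δ0=-5/3, Δ1=2, Δ2=-3, Δ3=2, Δ4=1
row 1: diag=12, rhs=22; c'=1/4, d'=11/6
row 2: denom=10−3·1/4=37/4; d'=(-30−3·11/6)/(37/4)=-142/37
row 3: denom=8−2·8/37=280/37; d'=(30−2·-142/37)/(280/37)=697/140
row 4: denom=6−2·37/140=383/70; d'=(-6−2·697/140)/(383/70)=-1117/383
back: M4=-1117/383
back: M3=697/140−37/140·-1117/383=2202/383
back: M2=-142/37−8/37·2202/383=-1946/383
back: M1=11/6−1/4·-1946/383=3566/1149
M: M0=0, M1=3566/1149, M2=-1946/383, M3=2202/383, M4=-1117/383, M5=0
seg 0: a=1, c=M0/2=0, d=(M1−M0)/(6·3)=1783/10341, b=Δ0−h0·(2M0+M1)/6=-3698/1149
seg 1: a=-4, c=M1/2=1783/1149, d=(M2−M1)/(6·3)=-4702/10341, b=Δ1−h1·(2M1+M2)/6=1651/1149
seg 2: a=2, c=M2/2=-973/383, d=(M3−M2)/(6·2)=1037/1149, b=Δ2−h2·(2M2+M3)/6=-1757/1149
seg 3: a=-4, c=M3/2=1101/383, d=(M4−M3)/(6·2)=-3319/4596, b=Δ3−h3·(2M3+M4)/6=-989/1149
seg 4: a=0, c=M4/2=-1117/766, d=(M5−M4)/(6·1)=1117/2298, b=Δ4−h4·(2M4+M5)/6=2266/1149
t_q=13/2 → seg 2, τ=1/2; S=2+-1757/1149·τ+-973/383·τ²+1037/1149·τ³=2185/3064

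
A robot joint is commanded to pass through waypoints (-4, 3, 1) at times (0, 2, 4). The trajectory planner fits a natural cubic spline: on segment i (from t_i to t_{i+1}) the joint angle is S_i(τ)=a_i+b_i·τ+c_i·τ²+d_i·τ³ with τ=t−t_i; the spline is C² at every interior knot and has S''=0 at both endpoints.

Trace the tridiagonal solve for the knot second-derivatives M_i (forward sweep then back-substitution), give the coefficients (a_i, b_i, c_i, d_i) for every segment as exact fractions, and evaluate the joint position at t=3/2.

  seg 0: a=-4 b=37/8 c=0 d=-9/32
  seg 1: a=3 b=5/4 c=-27/16 d=9/32
S(3/2) = 509/256

Δ: Δ0=7/2, Δ1=-1
row 1: diag=8, rhs=-27; c'=1/4, d'=-27/8
back: M1=-27/8
M: M0=0, M1=-27/8, M2=0
seg 0: a=-4, c=M0/2=0, d=(M1−M0)/(6·2)=-9/32, b=Δ0−h0·(2M0+M1)/6=37/8
seg 1: a=3, c=M1/2=-27/16, d=(M2−M1)/(6·2)=9/32, b=Δ1−h1·(2M1+M2)/6=5/4
t_q=3/2 → seg 0, τ=3/2; S=-4+37/8·τ+0·τ²+-9/32·τ³=509/256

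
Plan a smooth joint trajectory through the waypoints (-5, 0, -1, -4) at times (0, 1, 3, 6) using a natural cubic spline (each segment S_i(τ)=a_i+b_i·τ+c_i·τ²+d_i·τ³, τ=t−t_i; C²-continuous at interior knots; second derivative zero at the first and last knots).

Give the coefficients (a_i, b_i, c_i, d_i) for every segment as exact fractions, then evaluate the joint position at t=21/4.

  seg 0: a=-5 b=167/28 c=0 d=-27/28
  seg 1: a=0 b=43/14 c=-81/28 d=31/56
  seg 2: a=-1 b=-13/7 c=3/7 d=-1/21
S(21/4) = -1591/448

Δ: Δ0=5, Δ1=-1/2, Δ2=-1
row 1: diag=6, rhs=-33; c'=1/3, d'=-11/2
row 2: denom=10−2·1/3=28/3; d'=(-3−2·-11/2)/(28/3)=6/7
back: M2=6/7
back: M1=-11/2−1/3·6/7=-81/14
M: M0=0, M1=-81/14, M2=6/7, M3=0
seg 0: a=-5, c=M0/2=0, d=(M1−M0)/(6·1)=-27/28, b=Δ0−h0·(2M0+M1)/6=167/28
seg 1: a=0, c=M1/2=-81/28, d=(M2−M1)/(6·2)=31/56, b=Δ1−h1·(2M1+M2)/6=43/14
seg 2: a=-1, c=M2/2=3/7, d=(M3−M2)/(6·3)=-1/21, b=Δ2−h2·(2M2+M3)/6=-13/7
t_q=21/4 → seg 2, τ=9/4; S=-1+-13/7·τ+3/7·τ²+-1/21·τ³=-1591/448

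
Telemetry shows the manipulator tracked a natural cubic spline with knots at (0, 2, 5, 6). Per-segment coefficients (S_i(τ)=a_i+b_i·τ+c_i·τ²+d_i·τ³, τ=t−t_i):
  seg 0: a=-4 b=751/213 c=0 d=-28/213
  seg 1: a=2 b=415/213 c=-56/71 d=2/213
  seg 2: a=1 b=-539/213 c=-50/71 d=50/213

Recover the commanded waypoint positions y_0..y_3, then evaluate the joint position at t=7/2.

y_0 = S_0(0) = a_0 = -4
y_1 = S_1(0) = a_1 = 2
y_2 = S_2(0) = a_2 = 1
y_3 = S_2(1) = -2
t_q=7/2 is in segment 1 (τ=3/2); S_1(τ)=903/284

y_0=-4 y_1=2 y_2=1 y_3=-2
S(7/2) = 903/284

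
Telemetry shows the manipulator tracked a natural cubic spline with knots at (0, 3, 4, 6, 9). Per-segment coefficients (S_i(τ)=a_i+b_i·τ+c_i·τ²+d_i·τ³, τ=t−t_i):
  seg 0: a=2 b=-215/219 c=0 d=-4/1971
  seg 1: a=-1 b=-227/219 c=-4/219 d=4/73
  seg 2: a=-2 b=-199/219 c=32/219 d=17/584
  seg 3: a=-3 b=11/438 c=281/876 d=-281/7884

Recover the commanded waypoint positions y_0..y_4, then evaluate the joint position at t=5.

y_0 = S_0(0) = a_0 = 2
y_1 = S_1(0) = a_1 = -1
y_2 = S_2(0) = a_2 = -2
y_3 = S_3(0) = a_3 = -3
y_4 = S_3(3) = -1
t_q=5 is in segment 2 (τ=1); S_2(τ)=-4789/1752

y_0=2 y_1=-1 y_2=-2 y_3=-3 y_4=-1
S(5) = -4789/1752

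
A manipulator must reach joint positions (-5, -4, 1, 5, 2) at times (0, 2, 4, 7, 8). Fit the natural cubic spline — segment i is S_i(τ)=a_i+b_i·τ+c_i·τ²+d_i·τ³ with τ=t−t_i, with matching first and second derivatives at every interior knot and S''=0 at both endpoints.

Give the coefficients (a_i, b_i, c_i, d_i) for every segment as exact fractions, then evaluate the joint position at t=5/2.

Δ: Δ0=1/2, Δ1=5/2, Δ2=4/3, Δ3=-3
row 1: diag=8, rhs=12; c'=1/4, d'=3/2
row 2: denom=10−2·1/4=19/2; d'=(-7−2·3/2)/(19/2)=-20/19
row 3: denom=8−3·6/19=134/19; d'=(-26−3·-20/19)/(134/19)=-217/67
back: M3=-217/67
back: M2=-20/19−6/19·-217/67=-2/67
back: M1=3/2−1/4·-2/67=101/67
M: M0=0, M1=101/67, M2=-2/67, M3=-217/67, M4=0
seg 0: a=-5, c=M0/2=0, d=(M1−M0)/(6·2)=101/804, b=Δ0−h0·(2M0+M1)/6=-1/402
seg 1: a=-4, c=M1/2=101/134, d=(M2−M1)/(6·2)=-103/804, b=Δ1−h1·(2M1+M2)/6=605/402
seg 2: a=1, c=M2/2=-1/67, d=(M3−M2)/(6·3)=-215/1206, b=Δ2−h2·(2M2+M3)/6=1199/402
seg 3: a=5, c=M3/2=-217/134, d=(M4−M3)/(6·1)=217/402, b=Δ3−h3·(2M3+M4)/6=-386/201
t_q=5/2 → seg 1, τ=1/2; S=-4+605/402·τ+101/134·τ²+-103/804·τ³=-6593/2144

  seg 0: a=-5 b=-1/402 c=0 d=101/804
  seg 1: a=-4 b=605/402 c=101/134 d=-103/804
  seg 2: a=1 b=1199/402 c=-1/67 d=-215/1206
  seg 3: a=5 b=-386/201 c=-217/134 d=217/402
S(5/2) = -6593/2144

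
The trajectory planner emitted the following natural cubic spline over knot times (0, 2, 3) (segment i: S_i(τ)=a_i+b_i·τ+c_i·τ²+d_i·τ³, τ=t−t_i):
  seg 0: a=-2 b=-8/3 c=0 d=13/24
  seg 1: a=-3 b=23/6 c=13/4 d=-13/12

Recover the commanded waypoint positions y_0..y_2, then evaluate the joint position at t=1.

y_0=-2 y_1=-3 y_2=3
S(1) = -33/8

y_0 = S_0(0) = a_0 = -2
y_1 = S_1(0) = a_1 = -3
y_2 = S_1(1) = 3
t_q=1 is in segment 0 (τ=1); S_0(τ)=-33/8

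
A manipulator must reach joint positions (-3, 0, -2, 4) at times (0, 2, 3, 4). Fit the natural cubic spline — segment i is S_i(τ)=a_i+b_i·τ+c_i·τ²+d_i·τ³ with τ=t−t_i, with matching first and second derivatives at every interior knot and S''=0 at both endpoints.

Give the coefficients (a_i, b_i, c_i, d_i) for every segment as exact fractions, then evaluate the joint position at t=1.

  seg 0: a=-3 b=157/46 c=0 d=-11/23
  seg 1: a=0 b=-107/46 c=-66/23 d=147/46
  seg 2: a=-2 b=35/23 c=309/46 d=-103/46
S(1) = -3/46

Δ: Δ0=3/2, Δ1=-2, Δ2=6
row 1: diag=6, rhs=-21; c'=1/6, d'=-7/2
row 2: denom=4−1·1/6=23/6; d'=(48−1·-7/2)/(23/6)=309/23
back: M2=309/23
back: M1=-7/2−1/6·309/23=-132/23
M: M0=0, M1=-132/23, M2=309/23, M3=0
seg 0: a=-3, c=M0/2=0, d=(M1−M0)/(6·2)=-11/23, b=Δ0−h0·(2M0+M1)/6=157/46
seg 1: a=0, c=M1/2=-66/23, d=(M2−M1)/(6·1)=147/46, b=Δ1−h1·(2M1+M2)/6=-107/46
seg 2: a=-2, c=M2/2=309/46, d=(M3−M2)/(6·1)=-103/46, b=Δ2−h2·(2M2+M3)/6=35/23
t_q=1 → seg 0, τ=1; S=-3+157/46·τ+0·τ²+-11/23·τ³=-3/46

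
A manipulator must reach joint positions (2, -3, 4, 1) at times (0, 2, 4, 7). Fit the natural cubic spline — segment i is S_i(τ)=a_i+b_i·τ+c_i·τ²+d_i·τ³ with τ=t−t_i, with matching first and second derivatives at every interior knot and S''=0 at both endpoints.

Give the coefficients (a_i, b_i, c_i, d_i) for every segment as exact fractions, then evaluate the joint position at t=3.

Δ: Δ0=-5/2, Δ1=7/2, Δ2=-1
row 1: diag=8, rhs=36; c'=1/4, d'=9/2
row 2: denom=10−2·1/4=19/2; d'=(-27−2·9/2)/(19/2)=-72/19
back: M2=-72/19
back: M1=9/2−1/4·-72/19=207/38
M: M0=0, M1=207/38, M2=-72/19, M3=0
seg 0: a=2, c=M0/2=0, d=(M1−M0)/(6·2)=69/152, b=Δ0−h0·(2M0+M1)/6=-82/19
seg 1: a=-3, c=M1/2=207/76, d=(M2−M1)/(6·2)=-117/152, b=Δ1−h1·(2M1+M2)/6=43/38
seg 2: a=4, c=M2/2=-36/19, d=(M3−M2)/(6·3)=4/19, b=Δ2−h2·(2M2+M3)/6=53/19
t_q=3 → seg 1, τ=1; S=-3+43/38·τ+207/76·τ²+-117/152·τ³=13/152

  seg 0: a=2 b=-82/19 c=0 d=69/152
  seg 1: a=-3 b=43/38 c=207/76 d=-117/152
  seg 2: a=4 b=53/19 c=-36/19 d=4/19
S(3) = 13/152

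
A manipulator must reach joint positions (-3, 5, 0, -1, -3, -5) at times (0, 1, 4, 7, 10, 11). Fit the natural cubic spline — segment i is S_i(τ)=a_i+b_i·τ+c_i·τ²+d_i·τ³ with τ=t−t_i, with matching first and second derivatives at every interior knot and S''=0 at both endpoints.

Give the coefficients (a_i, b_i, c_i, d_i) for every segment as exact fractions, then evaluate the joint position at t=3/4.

  seg 0: a=-3 b=21892/2331 c=0 d=-3244/2331
  seg 1: a=5 b=12160/2331 c=-3244/777 d=13151/20979
  seg 2: a=0 b=-6779/2331 c=3419/2331 d=-115/567
  seg 3: a=-1 b=970/2331 c=-836/2331 d=-16/20979
  seg 4: a=-3 b=-4094/2331 c=-284/777 d=284/2331
S(3/4) = 6139/1776

Δ: Δ0=8, Δ1=-5/3, Δ2=-1/3, Δ3=-2/3, Δ4=-2
row 1: diag=8, rhs=-58; c'=3/8, d'=-29/4
row 2: denom=12−3·3/8=87/8; d'=(8−3·-29/4)/(87/8)=238/87
row 3: denom=12−3·8/29=324/29; d'=(-2−3·238/87)/(324/29)=-74/81
row 4: denom=8−3·29/108=259/36; d'=(-8−3·-74/81)/(259/36)=-568/777
back: M4=-568/777
back: M3=-74/81−29/108·-568/777=-1672/2331
back: M2=238/87−8/29·-1672/2331=6838/2331
back: M1=-29/4−3/8·6838/2331=-6488/777
M: M0=0, M1=-6488/777, M2=6838/2331, M3=-1672/2331, M4=-568/777, M5=0
seg 0: a=-3, c=M0/2=0, d=(M1−M0)/(6·1)=-3244/2331, b=Δ0−h0·(2M0+M1)/6=21892/2331
seg 1: a=5, c=M1/2=-3244/777, d=(M2−M1)/(6·3)=13151/20979, b=Δ1−h1·(2M1+M2)/6=12160/2331
seg 2: a=0, c=M2/2=3419/2331, d=(M3−M2)/(6·3)=-115/567, b=Δ2−h2·(2M2+M3)/6=-6779/2331
seg 3: a=-1, c=M3/2=-836/2331, d=(M4−M3)/(6·3)=-16/20979, b=Δ3−h3·(2M3+M4)/6=970/2331
seg 4: a=-3, c=M4/2=-284/777, d=(M5−M4)/(6·1)=284/2331, b=Δ4−h4·(2M4+M5)/6=-4094/2331
t_q=3/4 → seg 0, τ=3/4; S=-3+21892/2331·τ+0·τ²+-3244/2331·τ³=6139/1776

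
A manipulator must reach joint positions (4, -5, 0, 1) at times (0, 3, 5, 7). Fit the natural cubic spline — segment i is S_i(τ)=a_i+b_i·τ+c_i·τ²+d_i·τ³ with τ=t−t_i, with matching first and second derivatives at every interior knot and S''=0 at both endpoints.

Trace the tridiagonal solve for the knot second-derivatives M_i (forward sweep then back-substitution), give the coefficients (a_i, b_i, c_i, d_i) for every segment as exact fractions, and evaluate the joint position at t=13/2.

  seg 0: a=4 b=-93/19 c=0 d=4/19
  seg 1: a=-5 b=15/19 c=36/19 d=-79/152
  seg 2: a=0 b=81/38 c=-93/76 d=31/152
S(13/2) = 1377/1216

Δ: Δ0=-3, Δ1=5/2, Δ2=1/2
row 1: diag=10, rhs=33; c'=1/5, d'=33/10
row 2: denom=8−2·1/5=38/5; d'=(-12−2·33/10)/(38/5)=-93/38
back: M2=-93/38
back: M1=33/10−1/5·-93/38=72/19
M: M0=0, M1=72/19, M2=-93/38, M3=0
seg 0: a=4, c=M0/2=0, d=(M1−M0)/(6·3)=4/19, b=Δ0−h0·(2M0+M1)/6=-93/19
seg 1: a=-5, c=M1/2=36/19, d=(M2−M1)/(6·2)=-79/152, b=Δ1−h1·(2M1+M2)/6=15/19
seg 2: a=0, c=M2/2=-93/76, d=(M3−M2)/(6·2)=31/152, b=Δ2−h2·(2M2+M3)/6=81/38
t_q=13/2 → seg 2, τ=3/2; S=0+81/38·τ+-93/76·τ²+31/152·τ³=1377/1216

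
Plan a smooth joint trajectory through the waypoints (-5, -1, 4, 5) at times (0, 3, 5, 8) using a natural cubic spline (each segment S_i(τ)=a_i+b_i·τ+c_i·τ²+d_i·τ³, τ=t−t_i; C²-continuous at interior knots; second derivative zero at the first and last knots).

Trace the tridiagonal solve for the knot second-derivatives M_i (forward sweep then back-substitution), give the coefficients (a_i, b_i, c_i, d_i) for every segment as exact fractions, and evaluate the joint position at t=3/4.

  seg 0: a=-5 b=5/6 c=0 d=1/18
  seg 1: a=-1 b=7/3 c=1/2 d=-5/24
  seg 2: a=4 b=11/6 c=-3/4 d=1/12
S(3/4) = -557/128

Δ: Δ0=4/3, Δ1=5/2, Δ2=1/3
row 1: diag=10, rhs=7; c'=1/5, d'=7/10
row 2: denom=10−2·1/5=48/5; d'=(-13−2·7/10)/(48/5)=-3/2
back: M2=-3/2
back: M1=7/10−1/5·-3/2=1
M: M0=0, M1=1, M2=-3/2, M3=0
seg 0: a=-5, c=M0/2=0, d=(M1−M0)/(6·3)=1/18, b=Δ0−h0·(2M0+M1)/6=5/6
seg 1: a=-1, c=M1/2=1/2, d=(M2−M1)/(6·2)=-5/24, b=Δ1−h1·(2M1+M2)/6=7/3
seg 2: a=4, c=M2/2=-3/4, d=(M3−M2)/(6·3)=1/12, b=Δ2−h2·(2M2+M3)/6=11/6
t_q=3/4 → seg 0, τ=3/4; S=-5+5/6·τ+0·τ²+1/18·τ³=-557/128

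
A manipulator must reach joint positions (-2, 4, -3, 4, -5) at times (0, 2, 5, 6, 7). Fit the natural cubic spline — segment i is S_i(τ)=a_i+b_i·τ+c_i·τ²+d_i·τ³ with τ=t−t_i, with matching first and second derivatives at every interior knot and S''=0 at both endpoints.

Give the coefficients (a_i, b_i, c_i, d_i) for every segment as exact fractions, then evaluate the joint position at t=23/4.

Δ: Δ0=3, Δ1=-7/3, Δ2=7, Δ3=-9
row 1: diag=10, rhs=-32; c'=3/10, d'=-16/5
row 2: denom=8−3·3/10=71/10; d'=(56−3·-16/5)/(71/10)=656/71
row 3: denom=4−1·10/71=274/71; d'=(-96−1·656/71)/(274/71)=-3736/137
back: M3=-3736/137
back: M2=656/71−10/71·-3736/137=1792/137
back: M1=-16/5−3/10·1792/137=-976/137
M: M0=0, M1=-976/137, M2=1792/137, M3=-3736/137, M4=0
seg 0: a=-2, c=M0/2=0, d=(M1−M0)/(6·2)=-244/411, b=Δ0−h0·(2M0+M1)/6=2209/411
seg 1: a=4, c=M1/2=-488/137, d=(M2−M1)/(6·3)=1384/1233, b=Δ1−h1·(2M1+M2)/6=-719/411
seg 2: a=-3, c=M2/2=896/137, d=(M3−M2)/(6·1)=-2764/411, b=Δ2−h2·(2M2+M3)/6=2953/411
seg 3: a=4, c=M3/2=-1868/137, d=(M4−M3)/(6·1)=1868/411, b=Δ3−h3·(2M3+M4)/6=37/411
t_q=23/4 → seg 2, τ=3/4; S=-3+2953/411·τ+896/137·τ²+-2764/411·τ³=7081/2192

  seg 0: a=-2 b=2209/411 c=0 d=-244/411
  seg 1: a=4 b=-719/411 c=-488/137 d=1384/1233
  seg 2: a=-3 b=2953/411 c=896/137 d=-2764/411
  seg 3: a=4 b=37/411 c=-1868/137 d=1868/411
S(23/4) = 7081/2192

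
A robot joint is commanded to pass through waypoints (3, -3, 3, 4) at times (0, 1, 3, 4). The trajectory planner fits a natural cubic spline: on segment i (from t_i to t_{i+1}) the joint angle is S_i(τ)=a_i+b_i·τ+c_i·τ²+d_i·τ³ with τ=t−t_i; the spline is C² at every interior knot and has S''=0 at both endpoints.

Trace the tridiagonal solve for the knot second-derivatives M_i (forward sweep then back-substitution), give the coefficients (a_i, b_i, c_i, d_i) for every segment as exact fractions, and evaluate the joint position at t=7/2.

  seg 0: a=3 b=-125/16 c=0 d=29/16
  seg 1: a=-3 b=-19/8 c=87/16 d=-11/8
  seg 2: a=3 b=23/8 c=-45/16 d=15/16
S(7/2) = 493/128

Δ: Δ0=-6, Δ1=3, Δ2=1
row 1: diag=6, rhs=54; c'=1/3, d'=9
row 2: denom=6−2·1/3=16/3; d'=(-12−2·9)/(16/3)=-45/8
back: M2=-45/8
back: M1=9−1/3·-45/8=87/8
M: M0=0, M1=87/8, M2=-45/8, M3=0
seg 0: a=3, c=M0/2=0, d=(M1−M0)/(6·1)=29/16, b=Δ0−h0·(2M0+M1)/6=-125/16
seg 1: a=-3, c=M1/2=87/16, d=(M2−M1)/(6·2)=-11/8, b=Δ1−h1·(2M1+M2)/6=-19/8
seg 2: a=3, c=M2/2=-45/16, d=(M3−M2)/(6·1)=15/16, b=Δ2−h2·(2M2+M3)/6=23/8
t_q=7/2 → seg 2, τ=1/2; S=3+23/8·τ+-45/16·τ²+15/16·τ³=493/128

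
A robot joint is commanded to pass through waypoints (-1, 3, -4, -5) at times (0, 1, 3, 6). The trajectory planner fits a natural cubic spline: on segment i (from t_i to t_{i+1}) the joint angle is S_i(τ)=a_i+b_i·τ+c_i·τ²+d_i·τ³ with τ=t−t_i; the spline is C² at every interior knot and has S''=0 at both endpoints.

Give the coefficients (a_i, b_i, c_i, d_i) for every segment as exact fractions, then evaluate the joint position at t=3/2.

Δ: Δ0=4, Δ1=-7/2, Δ2=-1/3
row 1: diag=6, rhs=-45; c'=1/3, d'=-15/2
row 2: denom=10−2·1/3=28/3; d'=(19−2·-15/2)/(28/3)=51/14
back: M2=51/14
back: M1=-15/2−1/3·51/14=-61/7
M: M0=0, M1=-61/7, M2=51/14, M3=0
seg 0: a=-1, c=M0/2=0, d=(M1−M0)/(6·1)=-61/42, b=Δ0−h0·(2M0+M1)/6=229/42
seg 1: a=3, c=M1/2=-61/14, d=(M2−M1)/(6·2)=173/168, b=Δ1−h1·(2M1+M2)/6=23/21
seg 2: a=-4, c=M2/2=51/28, d=(M3−M2)/(6·3)=-17/84, b=Δ2−h2·(2M2+M3)/6=-167/42
t_q=3/2 → seg 1, τ=1/2; S=3+23/21·τ+-61/14·τ²+173/168·τ³=1159/448

  seg 0: a=-1 b=229/42 c=0 d=-61/42
  seg 1: a=3 b=23/21 c=-61/14 d=173/168
  seg 2: a=-4 b=-167/42 c=51/28 d=-17/84
S(3/2) = 1159/448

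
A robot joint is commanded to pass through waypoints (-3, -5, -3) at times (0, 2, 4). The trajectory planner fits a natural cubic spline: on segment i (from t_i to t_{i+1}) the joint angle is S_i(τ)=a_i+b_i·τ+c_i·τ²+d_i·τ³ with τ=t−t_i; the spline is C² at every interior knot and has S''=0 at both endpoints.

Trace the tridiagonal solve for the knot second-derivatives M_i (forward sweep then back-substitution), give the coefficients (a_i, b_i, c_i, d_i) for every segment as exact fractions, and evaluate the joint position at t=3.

Δ: Δ0=-1, Δ1=1
row 1: diag=8, rhs=12; c'=1/4, d'=3/2
back: M1=3/2
M: M0=0, M1=3/2, M2=0
seg 0: a=-3, c=M0/2=0, d=(M1−M0)/(6·2)=1/8, b=Δ0−h0·(2M0+M1)/6=-3/2
seg 1: a=-5, c=M1/2=3/4, d=(M2−M1)/(6·2)=-1/8, b=Δ1−h1·(2M1+M2)/6=0
t_q=3 → seg 1, τ=1; S=-5+0·τ+3/4·τ²+-1/8·τ³=-35/8

  seg 0: a=-3 b=-3/2 c=0 d=1/8
  seg 1: a=-5 b=0 c=3/4 d=-1/8
S(3) = -35/8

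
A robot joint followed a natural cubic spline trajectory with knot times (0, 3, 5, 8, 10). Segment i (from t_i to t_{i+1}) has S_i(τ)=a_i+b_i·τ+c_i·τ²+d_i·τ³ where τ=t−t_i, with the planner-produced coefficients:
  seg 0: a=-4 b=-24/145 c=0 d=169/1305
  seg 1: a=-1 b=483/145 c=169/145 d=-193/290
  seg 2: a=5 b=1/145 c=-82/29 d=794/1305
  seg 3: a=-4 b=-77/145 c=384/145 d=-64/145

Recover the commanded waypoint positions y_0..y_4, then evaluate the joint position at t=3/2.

y_0=-4 y_1=-1 y_2=5 y_3=-4 y_4=2
S(3/2) = -4421/1160

y_0 = S_0(0) = a_0 = -4
y_1 = S_1(0) = a_1 = -1
y_2 = S_2(0) = a_2 = 5
y_3 = S_3(0) = a_3 = -4
y_4 = S_3(2) = 2
t_q=3/2 is in segment 0 (τ=3/2); S_0(τ)=-4421/1160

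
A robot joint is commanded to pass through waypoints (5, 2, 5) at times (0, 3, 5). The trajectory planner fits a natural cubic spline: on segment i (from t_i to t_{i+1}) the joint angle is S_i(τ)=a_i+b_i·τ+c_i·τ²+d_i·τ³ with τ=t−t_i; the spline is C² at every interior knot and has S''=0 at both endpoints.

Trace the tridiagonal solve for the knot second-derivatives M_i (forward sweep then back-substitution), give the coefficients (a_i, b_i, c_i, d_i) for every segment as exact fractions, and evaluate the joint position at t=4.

  seg 0: a=5 b=-7/4 c=0 d=1/12
  seg 1: a=2 b=1/2 c=3/4 d=-1/8
S(4) = 25/8

Δ: Δ0=-1, Δ1=3/2
row 1: diag=10, rhs=15; c'=1/5, d'=3/2
back: M1=3/2
M: M0=0, M1=3/2, M2=0
seg 0: a=5, c=M0/2=0, d=(M1−M0)/(6·3)=1/12, b=Δ0−h0·(2M0+M1)/6=-7/4
seg 1: a=2, c=M1/2=3/4, d=(M2−M1)/(6·2)=-1/8, b=Δ1−h1·(2M1+M2)/6=1/2
t_q=4 → seg 1, τ=1; S=2+1/2·τ+3/4·τ²+-1/8·τ³=25/8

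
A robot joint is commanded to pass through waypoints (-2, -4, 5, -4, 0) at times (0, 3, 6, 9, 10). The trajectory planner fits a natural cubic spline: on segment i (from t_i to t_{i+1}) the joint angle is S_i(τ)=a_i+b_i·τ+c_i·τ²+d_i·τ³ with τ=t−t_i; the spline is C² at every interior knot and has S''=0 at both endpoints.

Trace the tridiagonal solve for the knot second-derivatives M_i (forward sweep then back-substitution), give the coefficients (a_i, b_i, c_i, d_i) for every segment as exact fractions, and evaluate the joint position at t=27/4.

Δ: Δ0=-2/3, Δ1=3, Δ2=-3, Δ3=4
row 1: diag=12, rhs=22; c'=1/4, d'=11/6
row 2: denom=12−3·1/4=45/4; d'=(-36−3·11/6)/(45/4)=-166/45
row 3: denom=8−3·4/15=36/5; d'=(42−3·-166/45)/(36/5)=199/27
back: M3=199/27
back: M2=-166/45−4/15·199/27=-458/81
back: M1=11/6−1/4·-458/81=263/81
M: M0=0, M1=263/81, M2=-458/81, M3=199/27, M4=0
seg 0: a=-2, c=M0/2=0, d=(M1−M0)/(6·3)=263/1458, b=Δ0−h0·(2M0+M1)/6=-371/162
seg 1: a=-4, c=M1/2=263/162, d=(M2−M1)/(6·3)=-721/1458, b=Δ1−h1·(2M1+M2)/6=209/81
seg 2: a=5, c=M2/2=-229/81, d=(M3−M2)/(6·3)=1055/1458, b=Δ2−h2·(2M2+M3)/6=-167/162
seg 3: a=-4, c=M3/2=199/54, d=(M4−M3)/(6·1)=-199/162, b=Δ3−h3·(2M3+M4)/6=125/81
t_q=27/4 → seg 2, τ=3/4; S=5+-167/162·τ+-229/81·τ²+1055/1458·τ³=3389/1152

  seg 0: a=-2 b=-371/162 c=0 d=263/1458
  seg 1: a=-4 b=209/81 c=263/162 d=-721/1458
  seg 2: a=5 b=-167/162 c=-229/81 d=1055/1458
  seg 3: a=-4 b=125/81 c=199/54 d=-199/162
S(27/4) = 3389/1152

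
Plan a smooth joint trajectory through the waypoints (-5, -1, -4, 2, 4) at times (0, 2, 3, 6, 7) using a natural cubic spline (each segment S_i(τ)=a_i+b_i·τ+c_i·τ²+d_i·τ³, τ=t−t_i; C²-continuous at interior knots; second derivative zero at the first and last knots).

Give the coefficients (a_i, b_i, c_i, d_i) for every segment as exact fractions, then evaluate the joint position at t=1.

Δ: Δ0=2, Δ1=-3, Δ2=2, Δ3=2
row 1: diag=6, rhs=-30; c'=1/6, d'=-5
row 2: denom=8−1·1/6=47/6; d'=(30−1·-5)/(47/6)=210/47
row 3: denom=8−3·18/47=322/47; d'=(0−3·210/47)/(322/47)=-45/23
back: M3=-45/23
back: M2=210/47−18/47·-45/23=120/23
back: M1=-5−1/6·120/23=-135/23
M: M0=0, M1=-135/23, M2=120/23, M3=-45/23, M4=0
seg 0: a=-5, c=M0/2=0, d=(M1−M0)/(6·2)=-45/92, b=Δ0−h0·(2M0+M1)/6=91/23
seg 1: a=-1, c=M1/2=-135/46, d=(M2−M1)/(6·1)=85/46, b=Δ1−h1·(2M1+M2)/6=-44/23
seg 2: a=-4, c=M2/2=60/23, d=(M3−M2)/(6·3)=-55/138, b=Δ2−h2·(2M2+M3)/6=-103/46
seg 3: a=2, c=M3/2=-45/46, d=(M4−M3)/(6·1)=15/46, b=Δ3−h3·(2M3+M4)/6=61/23
t_q=1 → seg 0, τ=1; S=-5+91/23·τ+0·τ²+-45/92·τ³=-141/92

  seg 0: a=-5 b=91/23 c=0 d=-45/92
  seg 1: a=-1 b=-44/23 c=-135/46 d=85/46
  seg 2: a=-4 b=-103/46 c=60/23 d=-55/138
  seg 3: a=2 b=61/23 c=-45/46 d=15/46
S(1) = -141/92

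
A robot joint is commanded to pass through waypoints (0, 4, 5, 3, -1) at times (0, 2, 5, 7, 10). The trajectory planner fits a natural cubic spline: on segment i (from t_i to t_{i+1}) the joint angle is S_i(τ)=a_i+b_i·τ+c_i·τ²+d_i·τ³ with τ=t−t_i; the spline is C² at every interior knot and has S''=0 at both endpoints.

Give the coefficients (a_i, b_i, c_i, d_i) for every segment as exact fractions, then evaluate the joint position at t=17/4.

Δ: Δ0=2, Δ1=1/3, Δ2=-1, Δ3=-4/3
row 1: diag=10, rhs=-10; c'=3/10, d'=-1
row 2: denom=10−3·3/10=91/10; d'=(-8−3·-1)/(91/10)=-50/91
row 3: denom=10−2·20/91=870/91; d'=(-2−2·-50/91)/(870/91)=-41/435
back: M3=-41/435
back: M2=-50/91−20/91·-41/435=-46/87
back: M1=-1−3/10·-46/87=-122/145
M: M0=0, M1=-122/145, M2=-46/87, M3=-41/435, M4=0
seg 0: a=0, c=M0/2=0, d=(M1−M0)/(6·2)=-61/870, b=Δ0−h0·(2M0+M1)/6=992/435
seg 1: a=4, c=M1/2=-61/145, d=(M2−M1)/(6·3)=68/3915, b=Δ1−h1·(2M1+M2)/6=626/435
seg 2: a=5, c=M2/2=-23/87, d=(M3−M2)/(6·2)=21/580, b=Δ2−h2·(2M2+M3)/6=-268/435
seg 3: a=3, c=M3/2=-41/870, d=(M4−M3)/(6·3)=41/7830, b=Δ3−h3·(2M3+M4)/6=-539/435
t_q=17/4 → seg 1, τ=9/4; S=4+626/435·τ+-61/145·τ²+68/3915·τ³=1231/232

  seg 0: a=0 b=992/435 c=0 d=-61/870
  seg 1: a=4 b=626/435 c=-61/145 d=68/3915
  seg 2: a=5 b=-268/435 c=-23/87 d=21/580
  seg 3: a=3 b=-539/435 c=-41/870 d=41/7830
S(17/4) = 1231/232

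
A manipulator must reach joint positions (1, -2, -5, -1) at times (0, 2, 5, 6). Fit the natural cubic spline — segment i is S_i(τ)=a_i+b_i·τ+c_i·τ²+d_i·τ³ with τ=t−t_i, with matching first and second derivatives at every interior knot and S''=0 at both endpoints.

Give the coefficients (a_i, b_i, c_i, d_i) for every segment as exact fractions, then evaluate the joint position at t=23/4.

  seg 0: a=1 b=-169/142 c=0 d=-11/142
  seg 1: a=-2 b=-301/142 c=-33/71 d=119/426
  seg 2: a=-5 b=187/71 c=291/142 d=-97/142
S(23/4) = -19631/9088

Δ: Δ0=-3/2, Δ1=-1, Δ2=4
row 1: diag=10, rhs=3; c'=3/10, d'=3/10
row 2: denom=8−3·3/10=71/10; d'=(30−3·3/10)/(71/10)=291/71
back: M2=291/71
back: M1=3/10−3/10·291/71=-66/71
M: M0=0, M1=-66/71, M2=291/71, M3=0
seg 0: a=1, c=M0/2=0, d=(M1−M0)/(6·2)=-11/142, b=Δ0−h0·(2M0+M1)/6=-169/142
seg 1: a=-2, c=M1/2=-33/71, d=(M2−M1)/(6·3)=119/426, b=Δ1−h1·(2M1+M2)/6=-301/142
seg 2: a=-5, c=M2/2=291/142, d=(M3−M2)/(6·1)=-97/142, b=Δ2−h2·(2M2+M3)/6=187/71
t_q=23/4 → seg 2, τ=3/4; S=-5+187/71·τ+291/142·τ²+-97/142·τ³=-19631/9088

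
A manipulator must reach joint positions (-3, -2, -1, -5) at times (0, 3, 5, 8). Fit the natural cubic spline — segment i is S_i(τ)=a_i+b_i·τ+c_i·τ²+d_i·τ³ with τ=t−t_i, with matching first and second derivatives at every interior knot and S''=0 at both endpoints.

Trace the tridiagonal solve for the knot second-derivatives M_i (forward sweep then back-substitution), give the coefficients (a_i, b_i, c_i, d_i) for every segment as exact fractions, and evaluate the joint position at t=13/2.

Δ: Δ0=1/3, Δ1=1/2, Δ2=-4/3
row 1: diag=10, rhs=1; c'=1/5, d'=1/10
row 2: denom=10−2·1/5=48/5; d'=(-11−2·1/10)/(48/5)=-7/6
back: M2=-7/6
back: M1=1/10−1/5·-7/6=1/3
M: M0=0, M1=1/3, M2=-7/6, M3=0
seg 0: a=-3, c=M0/2=0, d=(M1−M0)/(6·3)=1/54, b=Δ0−h0·(2M0+M1)/6=1/6
seg 1: a=-2, c=M1/2=1/6, d=(M2−M1)/(6·2)=-1/8, b=Δ1−h1·(2M1+M2)/6=2/3
seg 2: a=-1, c=M2/2=-7/12, d=(M3−M2)/(6·3)=7/108, b=Δ2−h2·(2M2+M3)/6=-1/6
t_q=13/2 → seg 2, τ=3/2; S=-1+-1/6·τ+-7/12·τ²+7/108·τ³=-75/32

  seg 0: a=-3 b=1/6 c=0 d=1/54
  seg 1: a=-2 b=2/3 c=1/6 d=-1/8
  seg 2: a=-1 b=-1/6 c=-7/12 d=7/108
S(13/2) = -75/32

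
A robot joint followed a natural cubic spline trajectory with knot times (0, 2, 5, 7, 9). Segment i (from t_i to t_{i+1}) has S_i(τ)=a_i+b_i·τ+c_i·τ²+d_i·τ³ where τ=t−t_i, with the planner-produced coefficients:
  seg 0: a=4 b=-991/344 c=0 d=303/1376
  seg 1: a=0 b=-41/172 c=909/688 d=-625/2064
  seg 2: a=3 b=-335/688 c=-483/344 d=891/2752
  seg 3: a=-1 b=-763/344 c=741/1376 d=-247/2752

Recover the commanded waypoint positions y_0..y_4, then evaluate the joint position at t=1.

y_0 = S_0(0) = a_0 = 4
y_1 = S_1(0) = a_1 = 0
y_2 = S_2(0) = a_2 = 3
y_3 = S_3(0) = a_3 = -1
y_4 = S_3(2) = -4
t_q=1 is in segment 0 (τ=1); S_0(τ)=1843/1376

y_0=4 y_1=0 y_2=3 y_3=-1 y_4=-4
S(1) = 1843/1376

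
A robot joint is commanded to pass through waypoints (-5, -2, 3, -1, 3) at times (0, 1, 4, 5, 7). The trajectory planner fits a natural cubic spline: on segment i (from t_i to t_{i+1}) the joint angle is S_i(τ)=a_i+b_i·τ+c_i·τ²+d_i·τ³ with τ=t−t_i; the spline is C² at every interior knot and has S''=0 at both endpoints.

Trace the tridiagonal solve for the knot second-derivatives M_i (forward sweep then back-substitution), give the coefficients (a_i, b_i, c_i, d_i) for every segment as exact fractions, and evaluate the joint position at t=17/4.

Δ: Δ0=3, Δ1=5/3, Δ2=-4, Δ3=2
row 1: diag=8, rhs=-8; c'=3/8, d'=-1
row 2: denom=8−3·3/8=55/8; d'=(-34−3·-1)/(55/8)=-248/55
row 3: denom=6−1·8/55=322/55; d'=(36−1·-248/55)/(322/55)=1114/161
back: M3=1114/161
back: M2=-248/55−8/55·1114/161=-888/161
back: M1=-1−3/8·-888/161=172/161
M: M0=0, M1=172/161, M2=-888/161, M3=1114/161, M4=0
seg 0: a=-5, c=M0/2=0, d=(M1−M0)/(6·1)=86/483, b=Δ0−h0·(2M0+M1)/6=1363/483
seg 1: a=-2, c=M1/2=86/161, d=(M2−M1)/(6·3)=-530/1449, b=Δ1−h1·(2M1+M2)/6=1621/483
seg 2: a=3, c=M2/2=-444/161, d=(M3−M2)/(6·1)=143/69, b=Δ2−h2·(2M2+M3)/6=-1601/483
seg 3: a=-1, c=M3/2=557/161, d=(M4−M3)/(6·2)=-557/966, b=Δ3−h3·(2M3+M4)/6=-1262/483
t_q=17/4 → seg 2, τ=1/4; S=3+-1601/483·τ+-444/161·τ²+143/69·τ³=20931/10304

  seg 0: a=-5 b=1363/483 c=0 d=86/483
  seg 1: a=-2 b=1621/483 c=86/161 d=-530/1449
  seg 2: a=3 b=-1601/483 c=-444/161 d=143/69
  seg 3: a=-1 b=-1262/483 c=557/161 d=-557/966
S(17/4) = 20931/10304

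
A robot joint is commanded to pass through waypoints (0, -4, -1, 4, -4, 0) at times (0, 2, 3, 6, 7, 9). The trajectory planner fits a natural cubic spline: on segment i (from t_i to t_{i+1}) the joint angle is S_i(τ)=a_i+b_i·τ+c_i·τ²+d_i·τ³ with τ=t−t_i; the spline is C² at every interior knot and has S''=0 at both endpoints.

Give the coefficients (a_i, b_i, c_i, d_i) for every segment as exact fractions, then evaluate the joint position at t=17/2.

  seg 0: a=0 b=-20122/5655 c=0 d=2203/5655
  seg 1: a=-4 b=6314/5655 c=4406/1885 d=-2567/5655
  seg 2: a=-1 b=25049/5655 c=1839/1885 d=-55/87
  seg 3: a=4 b=-38374/5655 c=-8886/1885 d=19792/5655
  seg 4: a=-4 b=-32314/5655 c=10906/1885 d=-5453/5655
S(17/2) = -8469/3016

Δ: Δ0=-2, Δ1=3, Δ2=5/3, Δ3=-8, Δ4=2
row 1: diag=6, rhs=30; c'=1/6, d'=5
row 2: denom=8−1·1/6=47/6; d'=(-8−1·5)/(47/6)=-78/47
row 3: denom=8−3·18/47=322/47; d'=(-58−3·-78/47)/(322/47)=-178/23
row 4: denom=6−1·47/322=1885/322; d'=(60−1·-178/23)/(1885/322)=21812/1885
back: M4=21812/1885
back: M3=-178/23−47/322·21812/1885=-17772/1885
back: M2=-78/47−18/47·-17772/1885=3678/1885
back: M1=5−1/6·3678/1885=8812/1885
M: M0=0, M1=8812/1885, M2=3678/1885, M3=-17772/1885, M4=21812/1885, M5=0
seg 0: a=0, c=M0/2=0, d=(M1−M0)/(6·2)=2203/5655, b=Δ0−h0·(2M0+M1)/6=-20122/5655
seg 1: a=-4, c=M1/2=4406/1885, d=(M2−M1)/(6·1)=-2567/5655, b=Δ1−h1·(2M1+M2)/6=6314/5655
seg 2: a=-1, c=M2/2=1839/1885, d=(M3−M2)/(6·3)=-55/87, b=Δ2−h2·(2M2+M3)/6=25049/5655
seg 3: a=4, c=M3/2=-8886/1885, d=(M4−M3)/(6·1)=19792/5655, b=Δ3−h3·(2M3+M4)/6=-38374/5655
seg 4: a=-4, c=M4/2=10906/1885, d=(M5−M4)/(6·2)=-5453/5655, b=Δ4−h4·(2M4+M5)/6=-32314/5655
t_q=17/2 → seg 4, τ=3/2; S=-4+-32314/5655·τ+10906/1885·τ²+-5453/5655·τ³=-8469/3016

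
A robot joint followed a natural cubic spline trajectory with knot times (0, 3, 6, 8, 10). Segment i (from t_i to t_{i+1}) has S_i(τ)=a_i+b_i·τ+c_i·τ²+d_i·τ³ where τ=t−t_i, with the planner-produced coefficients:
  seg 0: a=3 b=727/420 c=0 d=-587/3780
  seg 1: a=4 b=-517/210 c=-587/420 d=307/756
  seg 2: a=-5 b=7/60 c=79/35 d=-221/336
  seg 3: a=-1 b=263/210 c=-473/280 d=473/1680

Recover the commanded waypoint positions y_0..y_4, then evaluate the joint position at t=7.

y_0=3 y_1=4 y_2=-5 y_3=-1 y_4=-3
S(7) = -1839/560

y_0 = S_0(0) = a_0 = 3
y_1 = S_1(0) = a_1 = 4
y_2 = S_2(0) = a_2 = -5
y_3 = S_3(0) = a_3 = -1
y_4 = S_3(2) = -3
t_q=7 is in segment 2 (τ=1); S_2(τ)=-1839/560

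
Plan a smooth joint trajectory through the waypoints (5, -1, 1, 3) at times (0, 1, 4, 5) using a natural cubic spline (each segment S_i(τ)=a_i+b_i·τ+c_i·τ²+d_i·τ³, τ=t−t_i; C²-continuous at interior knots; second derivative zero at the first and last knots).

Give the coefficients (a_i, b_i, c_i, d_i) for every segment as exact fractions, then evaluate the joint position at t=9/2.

Δ: Δ0=-6, Δ1=2/3, Δ2=2
row 1: diag=8, rhs=40; c'=3/8, d'=5
row 2: denom=8−3·3/8=55/8; d'=(8−3·5)/(55/8)=-56/55
back: M2=-56/55
back: M1=5−3/8·-56/55=296/55
M: M0=0, M1=296/55, M2=-56/55, M3=0
seg 0: a=5, c=M0/2=0, d=(M1−M0)/(6·1)=148/165, b=Δ0−h0·(2M0+M1)/6=-1138/165
seg 1: a=-1, c=M1/2=148/55, d=(M2−M1)/(6·3)=-16/45, b=Δ1−h1·(2M1+M2)/6=-694/165
seg 2: a=1, c=M2/2=-28/55, d=(M3−M2)/(6·1)=28/165, b=Δ2−h2·(2M2+M3)/6=386/165
t_q=9/2 → seg 2, τ=1/2; S=1+386/165·τ+-28/55·τ²+28/165·τ³=227/110

  seg 0: a=5 b=-1138/165 c=0 d=148/165
  seg 1: a=-1 b=-694/165 c=148/55 d=-16/45
  seg 2: a=1 b=386/165 c=-28/55 d=28/165
S(9/2) = 227/110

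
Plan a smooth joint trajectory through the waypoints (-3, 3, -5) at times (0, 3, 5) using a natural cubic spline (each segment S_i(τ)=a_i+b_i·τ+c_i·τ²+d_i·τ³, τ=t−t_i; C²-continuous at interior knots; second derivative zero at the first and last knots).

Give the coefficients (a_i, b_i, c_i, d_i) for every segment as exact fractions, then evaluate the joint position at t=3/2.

Δ: Δ0=2, Δ1=-4
row 1: diag=10, rhs=-36; c'=1/5, d'=-18/5
back: M1=-18/5
M: M0=0, M1=-18/5, M2=0
seg 0: a=-3, c=M0/2=0, d=(M1−M0)/(6·3)=-1/5, b=Δ0−h0·(2M0+M1)/6=19/5
seg 1: a=3, c=M1/2=-9/5, d=(M2−M1)/(6·2)=3/10, b=Δ1−h1·(2M1+M2)/6=-8/5
t_q=3/2 → seg 0, τ=3/2; S=-3+19/5·τ+0·τ²+-1/5·τ³=81/40

  seg 0: a=-3 b=19/5 c=0 d=-1/5
  seg 1: a=3 b=-8/5 c=-9/5 d=3/10
S(3/2) = 81/40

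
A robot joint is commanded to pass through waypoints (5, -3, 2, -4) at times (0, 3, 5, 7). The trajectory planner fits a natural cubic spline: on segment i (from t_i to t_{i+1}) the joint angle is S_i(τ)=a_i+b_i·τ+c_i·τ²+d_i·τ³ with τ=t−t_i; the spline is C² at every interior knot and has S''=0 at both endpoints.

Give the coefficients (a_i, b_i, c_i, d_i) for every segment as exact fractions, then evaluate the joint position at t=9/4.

Δ: Δ0=-8/3, Δ1=5/2, Δ2=-3
row 1: diag=10, rhs=31; c'=1/5, d'=31/10
row 2: denom=8−2·1/5=38/5; d'=(-33−2·31/10)/(38/5)=-98/19
back: M2=-98/19
back: M1=31/10−1/5·-98/19=157/38
M: M0=0, M1=157/38, M2=-98/19, M3=0
seg 0: a=5, c=M0/2=0, d=(M1−M0)/(6·3)=157/684, b=Δ0−h0·(2M0+M1)/6=-1079/228
seg 1: a=-3, c=M1/2=157/76, d=(M2−M1)/(6·2)=-353/456, b=Δ1−h1·(2M1+M2)/6=167/114
seg 2: a=2, c=M2/2=-49/19, d=(M3−M2)/(6·2)=49/114, b=Δ2−h2·(2M2+M3)/6=25/57
t_q=9/4 → seg 0, τ=9/4; S=5+-1079/228·τ+0·τ²+157/684·τ³=-14755/4864

  seg 0: a=5 b=-1079/228 c=0 d=157/684
  seg 1: a=-3 b=167/114 c=157/76 d=-353/456
  seg 2: a=2 b=25/57 c=-49/19 d=49/114
S(9/4) = -14755/4864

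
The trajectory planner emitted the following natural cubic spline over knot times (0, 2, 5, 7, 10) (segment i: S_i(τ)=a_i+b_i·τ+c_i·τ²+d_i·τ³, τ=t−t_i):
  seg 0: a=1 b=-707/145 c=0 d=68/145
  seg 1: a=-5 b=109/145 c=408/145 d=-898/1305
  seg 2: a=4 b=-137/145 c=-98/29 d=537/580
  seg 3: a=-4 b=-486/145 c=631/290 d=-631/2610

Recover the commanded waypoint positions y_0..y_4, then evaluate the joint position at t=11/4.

y_0=1 y_1=-5 y_2=4 y_3=-4 y_4=-1
S(11/4) = -503/160

y_0 = S_0(0) = a_0 = 1
y_1 = S_1(0) = a_1 = -5
y_2 = S_2(0) = a_2 = 4
y_3 = S_3(0) = a_3 = -4
y_4 = S_3(3) = -1
t_q=11/4 is in segment 1 (τ=3/4); S_1(τ)=-503/160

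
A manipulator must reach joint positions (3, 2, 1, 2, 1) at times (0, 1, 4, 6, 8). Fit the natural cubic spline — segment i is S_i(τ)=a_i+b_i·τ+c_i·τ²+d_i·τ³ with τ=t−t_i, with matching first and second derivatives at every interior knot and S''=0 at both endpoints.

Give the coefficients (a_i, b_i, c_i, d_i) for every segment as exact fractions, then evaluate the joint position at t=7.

Δ: Δ0=-1, Δ1=-1/3, Δ2=1/2, Δ3=-1/2
row 1: diag=8, rhs=4; c'=3/8, d'=1/2
row 2: denom=10−3·3/8=71/8; d'=(5−3·1/2)/(71/8)=28/71
row 3: denom=8−2·16/71=536/71; d'=(-6−2·28/71)/(536/71)=-241/268
back: M3=-241/268
back: M2=28/71−16/71·-241/268=40/67
back: M1=1/2−3/8·40/67=37/134
M: M0=0, M1=37/134, M2=40/67, M3=-241/268, M4=0
seg 0: a=3, c=M0/2=0, d=(M1−M0)/(6·1)=37/804, b=Δ0−h0·(2M0+M1)/6=-841/804
seg 1: a=2, c=M1/2=37/268, d=(M2−M1)/(6·3)=43/2412, b=Δ1−h1·(2M1+M2)/6=-365/402
seg 2: a=1, c=M2/2=20/67, d=(M3−M2)/(6·2)=-401/3216, b=Δ2−h2·(2M2+M3)/6=323/804
seg 3: a=2, c=M3/2=-241/536, d=(M4−M3)/(6·2)=241/3216, b=Δ3−h3·(2M3+M4)/6=20/201
t_q=7 → seg 3, τ=1; S=2+20/201·τ+-241/536·τ²+241/3216·τ³=1849/1072

  seg 0: a=3 b=-841/804 c=0 d=37/804
  seg 1: a=2 b=-365/402 c=37/268 d=43/2412
  seg 2: a=1 b=323/804 c=20/67 d=-401/3216
  seg 3: a=2 b=20/201 c=-241/536 d=241/3216
S(7) = 1849/1072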